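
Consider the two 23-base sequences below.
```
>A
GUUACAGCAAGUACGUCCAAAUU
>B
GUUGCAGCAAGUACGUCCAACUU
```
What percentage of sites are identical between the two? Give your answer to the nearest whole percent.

2 positions differ (4, 21), so 21 of 23 match: 21/23 = 91.3%.

91%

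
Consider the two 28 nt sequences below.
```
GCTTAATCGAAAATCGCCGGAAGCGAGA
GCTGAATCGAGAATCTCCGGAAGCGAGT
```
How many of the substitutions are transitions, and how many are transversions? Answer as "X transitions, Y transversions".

1 transition, 3 transversions

Transitions (purine↔purine or pyrimidine↔pyrimidine): 11 A→G.
Transversions (purine↔pyrimidine): 4 T→G, 16 G→T, 28 A→T.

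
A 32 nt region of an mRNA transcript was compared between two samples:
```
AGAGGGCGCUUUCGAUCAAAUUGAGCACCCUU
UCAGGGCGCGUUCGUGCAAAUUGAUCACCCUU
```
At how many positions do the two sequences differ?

6

Mismatches (1-based): position 1: A→U; position 2: G→C; position 10: U→G; position 15: A→U; position 16: U→G; position 25: G→U.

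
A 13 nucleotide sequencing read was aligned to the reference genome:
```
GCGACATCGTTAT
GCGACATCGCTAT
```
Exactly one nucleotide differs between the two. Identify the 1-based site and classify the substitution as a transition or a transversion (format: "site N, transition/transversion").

site 10, transition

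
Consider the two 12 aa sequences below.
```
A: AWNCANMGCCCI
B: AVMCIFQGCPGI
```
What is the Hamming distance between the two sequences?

7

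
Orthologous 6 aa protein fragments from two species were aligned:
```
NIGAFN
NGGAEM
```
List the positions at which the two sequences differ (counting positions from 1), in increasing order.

2, 5, 6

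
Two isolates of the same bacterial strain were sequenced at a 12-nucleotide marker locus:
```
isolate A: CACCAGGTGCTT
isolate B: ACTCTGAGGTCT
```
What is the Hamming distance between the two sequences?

Comparing position by position, 8 bases differ: 1 (C/A), 2 (A/C), 3 (C/T), 5 (A/T), 7 (G/A), 8 (T/G), 10 (C/T), 11 (T/C).

8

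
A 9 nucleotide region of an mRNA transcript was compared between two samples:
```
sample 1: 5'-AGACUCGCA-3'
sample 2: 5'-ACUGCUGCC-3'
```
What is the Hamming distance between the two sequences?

6

The sequences differ at bases 2, 3, 4, 5, 6, 9 (1-based) — 6 in total.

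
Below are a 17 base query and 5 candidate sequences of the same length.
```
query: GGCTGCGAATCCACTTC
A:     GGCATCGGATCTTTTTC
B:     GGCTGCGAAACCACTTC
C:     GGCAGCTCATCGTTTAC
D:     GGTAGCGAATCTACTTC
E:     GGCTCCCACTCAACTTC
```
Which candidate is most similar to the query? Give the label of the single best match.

Hamming distances to query — A: 6; B: 1; C: 7; D: 3; E: 4.
Smallest is B with 1 mismatch.

B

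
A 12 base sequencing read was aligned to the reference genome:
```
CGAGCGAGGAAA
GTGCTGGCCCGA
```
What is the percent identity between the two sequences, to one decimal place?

Mismatches at positions 1, 2, 3, 4, 5, 7, 8, 9, 10, 11 (1-based): 10 of 12.
Identical positions: 2/12 = 16.67% → 16.7%.

16.7%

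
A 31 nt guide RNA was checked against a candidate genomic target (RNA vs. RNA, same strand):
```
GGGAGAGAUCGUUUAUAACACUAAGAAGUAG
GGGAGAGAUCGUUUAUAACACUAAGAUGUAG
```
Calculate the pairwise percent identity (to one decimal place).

96.8%

Mismatch at position 27 (1-based): 1 of 31.
Identical positions: 30/31 = 96.77% → 96.8%.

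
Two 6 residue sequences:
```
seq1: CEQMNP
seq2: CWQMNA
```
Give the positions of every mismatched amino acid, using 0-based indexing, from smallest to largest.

Differences at position 1 (E→W), position 5 (P→A).

1, 5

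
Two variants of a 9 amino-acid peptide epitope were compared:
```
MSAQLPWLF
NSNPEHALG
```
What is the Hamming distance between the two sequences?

7

The sequences differ at residues 1, 3, 4, 5, 6, 7, 9 (1-based) — 7 in total.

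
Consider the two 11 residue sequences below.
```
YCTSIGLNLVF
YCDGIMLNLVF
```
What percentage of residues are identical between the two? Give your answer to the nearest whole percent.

73%

3 positions differ (3, 4, 6), so 8 of 11 match: 8/11 = 72.73%.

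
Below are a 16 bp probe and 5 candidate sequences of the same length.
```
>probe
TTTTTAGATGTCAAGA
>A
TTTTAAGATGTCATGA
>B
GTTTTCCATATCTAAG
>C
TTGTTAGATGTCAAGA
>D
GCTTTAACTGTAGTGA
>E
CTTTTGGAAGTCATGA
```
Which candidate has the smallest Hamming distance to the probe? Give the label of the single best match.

C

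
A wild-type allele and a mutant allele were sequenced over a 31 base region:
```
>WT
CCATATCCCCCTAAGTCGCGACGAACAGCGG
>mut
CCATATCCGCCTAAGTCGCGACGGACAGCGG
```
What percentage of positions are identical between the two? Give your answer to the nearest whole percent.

94%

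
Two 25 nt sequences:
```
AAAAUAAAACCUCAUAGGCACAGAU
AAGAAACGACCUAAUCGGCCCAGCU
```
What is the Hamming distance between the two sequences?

Comparing position by position, 8 sites differ: 3 (A/G), 5 (U/A), 7 (A/C), 8 (A/G), 13 (C/A), 16 (A/C), 20 (A/C), 24 (A/C).

8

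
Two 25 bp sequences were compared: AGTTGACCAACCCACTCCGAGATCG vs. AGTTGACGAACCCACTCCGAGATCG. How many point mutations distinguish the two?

1

Comparing position by position, 1 site differs: 8 (C/G).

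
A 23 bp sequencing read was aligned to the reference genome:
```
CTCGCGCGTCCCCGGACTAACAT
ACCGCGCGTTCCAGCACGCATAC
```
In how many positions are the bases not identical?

The sequences differ at positions 1, 2, 10, 13, 15, 18, 19, 21, 23 (1-based) — 9 in total.

9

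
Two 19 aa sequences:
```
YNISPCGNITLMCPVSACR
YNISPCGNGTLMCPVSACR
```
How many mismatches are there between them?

1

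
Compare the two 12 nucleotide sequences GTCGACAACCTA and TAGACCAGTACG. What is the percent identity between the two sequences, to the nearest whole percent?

10 positions differ (1, 2, 3, 4, 5, 8, 9, 10, 11, 12), so 2 of 12 match: 2/12 = 16.67%.

17%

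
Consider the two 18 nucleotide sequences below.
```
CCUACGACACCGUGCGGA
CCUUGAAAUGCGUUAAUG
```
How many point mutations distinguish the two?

Comparing position by position, 11 sites differ: 4 (A/U), 5 (C/G), 6 (G/A), 8 (C/A), 9 (A/U), 10 (C/G), 14 (G/U), 15 (C/A), 16 (G/A), 17 (G/U), 18 (A/G).

11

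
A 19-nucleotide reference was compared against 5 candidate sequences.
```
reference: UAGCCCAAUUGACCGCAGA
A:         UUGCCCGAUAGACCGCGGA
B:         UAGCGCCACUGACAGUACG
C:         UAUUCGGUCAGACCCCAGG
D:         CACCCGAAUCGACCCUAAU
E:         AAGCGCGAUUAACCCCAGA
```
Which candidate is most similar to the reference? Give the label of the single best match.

A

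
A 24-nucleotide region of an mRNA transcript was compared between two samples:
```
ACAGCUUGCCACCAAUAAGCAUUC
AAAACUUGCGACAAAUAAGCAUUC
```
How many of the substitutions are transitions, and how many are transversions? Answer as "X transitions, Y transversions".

Mismatches (1-based):
base 2: C→A (pyrimidine→purine, transversion)
base 4: G→A (purine→purine, transition)
base 10: C→G (pyrimidine→purine, transversion)
base 13: C→A (pyrimidine→purine, transversion)

1 transition, 3 transversions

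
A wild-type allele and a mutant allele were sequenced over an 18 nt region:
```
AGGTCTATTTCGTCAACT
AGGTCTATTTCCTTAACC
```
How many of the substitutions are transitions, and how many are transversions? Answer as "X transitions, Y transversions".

2 transitions, 1 transversion

Transitions (purine↔purine or pyrimidine↔pyrimidine): 14 C→T, 18 T→C.
Transversions (purine↔pyrimidine): 12 G→C.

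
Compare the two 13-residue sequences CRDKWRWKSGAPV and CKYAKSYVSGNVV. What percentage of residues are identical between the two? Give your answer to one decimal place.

30.8%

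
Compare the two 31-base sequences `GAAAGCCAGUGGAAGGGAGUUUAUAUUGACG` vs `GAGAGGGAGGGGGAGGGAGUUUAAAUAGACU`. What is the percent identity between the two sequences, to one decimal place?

Mismatches at positions 3, 6, 7, 10, 13, 24, 27, 31 (1-based): 8 of 31.
Identical positions: 23/31 = 74.19% → 74.2%.

74.2%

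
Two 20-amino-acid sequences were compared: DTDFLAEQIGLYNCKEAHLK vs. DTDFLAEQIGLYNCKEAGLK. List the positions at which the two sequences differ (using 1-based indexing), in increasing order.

18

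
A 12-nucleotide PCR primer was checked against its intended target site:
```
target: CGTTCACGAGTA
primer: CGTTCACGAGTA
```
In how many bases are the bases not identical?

0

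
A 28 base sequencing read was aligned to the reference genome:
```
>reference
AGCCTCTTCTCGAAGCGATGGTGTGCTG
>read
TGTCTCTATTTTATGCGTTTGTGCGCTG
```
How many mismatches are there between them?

10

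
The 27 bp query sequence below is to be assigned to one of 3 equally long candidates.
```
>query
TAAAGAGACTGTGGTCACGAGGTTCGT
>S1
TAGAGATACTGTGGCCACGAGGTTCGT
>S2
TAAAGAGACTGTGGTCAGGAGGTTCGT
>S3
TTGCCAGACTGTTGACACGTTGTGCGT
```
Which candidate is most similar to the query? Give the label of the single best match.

Hamming distances to query — S1: 3; S2: 1; S3: 9.
Smallest is S2 with 1 mismatch.

S2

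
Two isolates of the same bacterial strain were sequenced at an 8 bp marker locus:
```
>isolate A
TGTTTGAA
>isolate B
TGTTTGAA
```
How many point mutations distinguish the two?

0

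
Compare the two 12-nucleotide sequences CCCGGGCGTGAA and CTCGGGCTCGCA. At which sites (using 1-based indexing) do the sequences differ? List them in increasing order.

Scanning 1-based: 2: C/T; 8: G/T; 9: T/C; 11: A/C.

2, 8, 9, 11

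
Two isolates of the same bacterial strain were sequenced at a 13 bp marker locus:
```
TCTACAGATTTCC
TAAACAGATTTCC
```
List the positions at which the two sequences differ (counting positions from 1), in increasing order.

2, 3

Scanning 1-based: 2: C/A; 3: T/A.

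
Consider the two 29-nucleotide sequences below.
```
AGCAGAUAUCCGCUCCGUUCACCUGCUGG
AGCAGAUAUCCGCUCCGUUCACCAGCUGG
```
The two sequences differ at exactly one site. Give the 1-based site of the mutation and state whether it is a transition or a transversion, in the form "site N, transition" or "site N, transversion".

site 24, transversion

Site 24 changes U→A. U is a pyrimidine and A is a purine, so this is a transversion.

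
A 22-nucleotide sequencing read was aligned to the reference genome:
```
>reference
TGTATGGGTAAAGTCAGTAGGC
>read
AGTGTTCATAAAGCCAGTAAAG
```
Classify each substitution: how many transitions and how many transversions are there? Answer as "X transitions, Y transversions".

5 transitions, 4 transversions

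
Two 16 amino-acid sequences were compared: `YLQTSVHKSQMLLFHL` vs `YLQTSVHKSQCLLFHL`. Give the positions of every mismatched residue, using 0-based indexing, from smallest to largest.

10

Differences at position 10 (M→C).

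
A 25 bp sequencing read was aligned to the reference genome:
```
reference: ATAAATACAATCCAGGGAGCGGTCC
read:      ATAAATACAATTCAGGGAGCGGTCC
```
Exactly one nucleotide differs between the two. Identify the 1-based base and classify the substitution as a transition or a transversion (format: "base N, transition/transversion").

base 12, transition

The sequences differ only at base 12: C→T (pyrimidine→pyrimidine), a transition.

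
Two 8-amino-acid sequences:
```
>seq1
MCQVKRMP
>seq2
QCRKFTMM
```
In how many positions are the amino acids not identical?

6

The sequences differ at positions 1, 3, 4, 5, 6, 8 (1-based) — 6 in total.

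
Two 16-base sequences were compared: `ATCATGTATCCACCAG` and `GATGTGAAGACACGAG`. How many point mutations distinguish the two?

Comparing position by position, 8 positions differ: 1 (A/G), 2 (T/A), 3 (C/T), 4 (A/G), 7 (T/A), 9 (T/G), 10 (C/A), 14 (C/G).

8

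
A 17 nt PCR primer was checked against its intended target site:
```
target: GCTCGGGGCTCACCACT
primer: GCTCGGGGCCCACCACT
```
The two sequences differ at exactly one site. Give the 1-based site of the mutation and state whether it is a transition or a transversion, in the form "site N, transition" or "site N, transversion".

The sequences differ only at site 10: T→C (pyrimidine→pyrimidine), a transition.

site 10, transition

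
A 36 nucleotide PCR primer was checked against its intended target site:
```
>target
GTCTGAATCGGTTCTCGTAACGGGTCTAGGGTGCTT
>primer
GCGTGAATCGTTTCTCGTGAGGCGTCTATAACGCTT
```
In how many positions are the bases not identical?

10

Comparing position by position, 10 positions differ: 2 (T/C), 3 (C/G), 11 (G/T), 19 (A/G), 21 (C/G), 23 (G/C), 29 (G/T), 30 (G/A), 31 (G/A), 32 (T/C).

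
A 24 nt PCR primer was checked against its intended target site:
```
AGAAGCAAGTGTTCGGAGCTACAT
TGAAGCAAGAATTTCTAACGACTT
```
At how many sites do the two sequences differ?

Comparing position by position, 9 sites differ: 1 (A/T), 10 (T/A), 11 (G/A), 14 (C/T), 15 (G/C), 16 (G/T), 18 (G/A), 20 (T/G), 23 (A/T).

9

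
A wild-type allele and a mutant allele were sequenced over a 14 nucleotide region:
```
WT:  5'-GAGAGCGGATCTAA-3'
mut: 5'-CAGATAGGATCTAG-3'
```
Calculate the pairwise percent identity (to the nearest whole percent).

4 positions differ (1, 5, 6, 14), so 10 of 14 match: 10/14 = 71.43%.

71%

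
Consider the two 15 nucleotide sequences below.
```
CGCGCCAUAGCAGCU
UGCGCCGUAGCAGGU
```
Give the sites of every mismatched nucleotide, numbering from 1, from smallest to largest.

Scanning 1-based: 1: C/U; 7: A/G; 14: C/G.

1, 7, 14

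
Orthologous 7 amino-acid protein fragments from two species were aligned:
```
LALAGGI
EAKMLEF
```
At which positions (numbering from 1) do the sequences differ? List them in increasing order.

Differences at position 1 (L→E), position 3 (L→K), position 4 (A→M), position 5 (G→L), position 6 (G→E), position 7 (I→F).

1, 3, 4, 5, 6, 7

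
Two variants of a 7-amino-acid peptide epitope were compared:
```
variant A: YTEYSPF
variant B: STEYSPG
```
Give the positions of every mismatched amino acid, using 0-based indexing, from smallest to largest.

0, 6

Differences at position 0 (Y→S), position 6 (F→G).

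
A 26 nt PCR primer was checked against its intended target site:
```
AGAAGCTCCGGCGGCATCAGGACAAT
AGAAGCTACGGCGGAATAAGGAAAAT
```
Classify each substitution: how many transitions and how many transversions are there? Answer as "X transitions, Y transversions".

0 transitions, 4 transversions

Transitions (purine↔purine or pyrimidine↔pyrimidine): none.
Transversions (purine↔pyrimidine): 8 C→A, 15 C→A, 18 C→A, 23 C→A.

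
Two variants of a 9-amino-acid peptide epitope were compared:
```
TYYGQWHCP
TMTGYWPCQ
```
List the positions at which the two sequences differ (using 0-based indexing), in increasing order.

1, 2, 4, 6, 8

Scanning 0-based: 1: Y/M; 2: Y/T; 4: Q/Y; 6: H/P; 8: P/Q.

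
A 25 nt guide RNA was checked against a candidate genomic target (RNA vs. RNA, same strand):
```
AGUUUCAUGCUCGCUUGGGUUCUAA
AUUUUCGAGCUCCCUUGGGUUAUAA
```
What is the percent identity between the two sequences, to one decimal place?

80.0%

Mismatches at positions 2, 7, 8, 13, 22 (1-based): 5 of 25.
Identical positions: 20/25 = 80% → 80.0%.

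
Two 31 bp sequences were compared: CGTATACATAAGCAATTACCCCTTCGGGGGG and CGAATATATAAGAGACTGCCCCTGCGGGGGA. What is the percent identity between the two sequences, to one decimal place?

74.2%

Mismatches at positions 3, 7, 13, 14, 16, 18, 24, 31 (1-based): 8 of 31.
Identical positions: 23/31 = 74.19% → 74.2%.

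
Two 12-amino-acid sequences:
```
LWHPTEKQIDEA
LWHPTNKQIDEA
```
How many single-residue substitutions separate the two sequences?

The sequences differ at positions 6 (1-based) — 1 in total.

1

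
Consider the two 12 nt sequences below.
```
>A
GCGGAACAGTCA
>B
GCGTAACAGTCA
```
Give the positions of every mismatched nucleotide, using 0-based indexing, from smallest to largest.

3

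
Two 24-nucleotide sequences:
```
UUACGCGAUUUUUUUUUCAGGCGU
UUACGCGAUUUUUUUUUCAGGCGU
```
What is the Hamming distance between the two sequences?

0

No positions differ; the sequences are identical.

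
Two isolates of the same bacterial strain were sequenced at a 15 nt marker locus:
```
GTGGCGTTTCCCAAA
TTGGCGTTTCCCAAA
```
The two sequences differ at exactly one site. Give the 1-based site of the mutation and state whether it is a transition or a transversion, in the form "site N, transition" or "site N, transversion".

The sequences differ only at site 1: G→T (purine→pyrimidine), a transversion.

site 1, transversion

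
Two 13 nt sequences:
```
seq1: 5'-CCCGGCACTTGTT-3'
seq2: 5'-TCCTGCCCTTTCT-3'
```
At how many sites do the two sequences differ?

Mismatches (1-based): site 1: C→T; site 4: G→T; site 7: A→C; site 11: G→T; site 12: T→C.

5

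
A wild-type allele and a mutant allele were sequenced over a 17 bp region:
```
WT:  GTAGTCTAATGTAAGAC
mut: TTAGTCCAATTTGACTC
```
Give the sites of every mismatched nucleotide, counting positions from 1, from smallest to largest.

1, 7, 11, 13, 15, 16

Scanning 1-based: 1: G/T; 7: T/C; 11: G/T; 13: A/G; 15: G/C; 16: A/T.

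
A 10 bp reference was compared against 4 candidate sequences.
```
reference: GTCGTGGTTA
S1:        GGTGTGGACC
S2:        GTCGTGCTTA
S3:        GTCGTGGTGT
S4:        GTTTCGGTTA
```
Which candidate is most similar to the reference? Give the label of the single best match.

S2

Hamming distances to reference — S1: 5; S2: 1; S3: 2; S4: 3.
Smallest is S2 with 1 mismatch.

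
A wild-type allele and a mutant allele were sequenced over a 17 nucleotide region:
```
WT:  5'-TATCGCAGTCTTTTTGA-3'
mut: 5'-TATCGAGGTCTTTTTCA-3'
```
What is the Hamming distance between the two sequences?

3

The sequences differ at bases 6, 7, 16 (1-based) — 3 in total.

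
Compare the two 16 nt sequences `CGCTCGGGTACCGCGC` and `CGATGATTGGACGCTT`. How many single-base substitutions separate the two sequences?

10

Comparing position by position, 10 positions differ: 3 (C/A), 5 (C/G), 6 (G/A), 7 (G/T), 8 (G/T), 9 (T/G), 10 (A/G), 11 (C/A), 15 (G/T), 16 (C/T).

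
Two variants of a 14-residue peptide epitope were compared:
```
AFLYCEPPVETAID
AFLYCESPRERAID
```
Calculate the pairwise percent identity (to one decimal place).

78.6%

Mismatches at positions 7, 9, 11 (1-based): 3 of 14.
Identical positions: 11/14 = 78.57% → 78.6%.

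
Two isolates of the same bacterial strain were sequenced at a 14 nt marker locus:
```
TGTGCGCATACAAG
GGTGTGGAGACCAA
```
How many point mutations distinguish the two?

Mismatches (1-based): site 1: T→G; site 5: C→T; site 7: C→G; site 9: T→G; site 12: A→C; site 14: G→A.

6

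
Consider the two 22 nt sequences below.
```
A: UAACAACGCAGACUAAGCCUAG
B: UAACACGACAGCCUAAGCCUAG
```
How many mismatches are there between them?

4

Comparing position by position, 4 positions differ: 6 (A/C), 7 (C/G), 8 (G/A), 12 (A/C).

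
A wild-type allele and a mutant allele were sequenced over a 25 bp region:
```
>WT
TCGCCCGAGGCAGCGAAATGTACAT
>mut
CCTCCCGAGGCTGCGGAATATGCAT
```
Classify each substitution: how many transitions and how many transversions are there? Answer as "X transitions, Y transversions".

4 transitions, 2 transversions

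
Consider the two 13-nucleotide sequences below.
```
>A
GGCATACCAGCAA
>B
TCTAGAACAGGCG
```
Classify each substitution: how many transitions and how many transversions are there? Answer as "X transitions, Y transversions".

Transitions (purine↔purine or pyrimidine↔pyrimidine): 3 C→T, 13 A→G.
Transversions (purine↔pyrimidine): 1 G→T, 2 G→C, 5 T→G, 7 C→A, 11 C→G, 12 A→C.

2 transitions, 6 transversions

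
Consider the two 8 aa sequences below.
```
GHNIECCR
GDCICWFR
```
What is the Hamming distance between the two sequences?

5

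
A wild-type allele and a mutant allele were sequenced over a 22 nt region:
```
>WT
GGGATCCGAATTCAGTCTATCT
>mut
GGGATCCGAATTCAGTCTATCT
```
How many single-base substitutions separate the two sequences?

0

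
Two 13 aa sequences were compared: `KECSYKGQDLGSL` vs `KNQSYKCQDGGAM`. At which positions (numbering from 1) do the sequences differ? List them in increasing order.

Differences at position 2 (E→N), position 3 (C→Q), position 7 (G→C), position 10 (L→G), position 12 (S→A), position 13 (L→M).

2, 3, 7, 10, 12, 13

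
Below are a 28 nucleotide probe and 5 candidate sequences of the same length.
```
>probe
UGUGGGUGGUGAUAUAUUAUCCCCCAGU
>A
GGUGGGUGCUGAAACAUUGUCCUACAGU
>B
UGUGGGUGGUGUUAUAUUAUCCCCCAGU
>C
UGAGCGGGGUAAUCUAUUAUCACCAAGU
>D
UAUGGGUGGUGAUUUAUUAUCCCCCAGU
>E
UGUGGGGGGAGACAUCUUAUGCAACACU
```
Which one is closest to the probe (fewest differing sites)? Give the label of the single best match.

B

Hamming distances to probe — A: 7; B: 1; C: 7; D: 2; E: 8.
Smallest is B with 1 mismatch.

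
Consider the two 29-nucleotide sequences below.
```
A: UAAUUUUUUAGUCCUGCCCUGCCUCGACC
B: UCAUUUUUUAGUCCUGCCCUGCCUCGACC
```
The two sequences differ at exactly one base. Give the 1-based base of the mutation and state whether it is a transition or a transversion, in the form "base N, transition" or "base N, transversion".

base 2, transversion

Base 2 changes A→C. A is a purine and C is a pyrimidine, so this is a transversion.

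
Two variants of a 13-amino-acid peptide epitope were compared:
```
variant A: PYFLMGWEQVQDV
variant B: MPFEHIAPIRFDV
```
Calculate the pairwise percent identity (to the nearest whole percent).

23%

Mismatches at positions 1, 2, 4, 5, 6, 7, 8, 9, 10, 11 (1-based): 10 of 13.
Identical positions: 3/13 = 23.08% → 23%.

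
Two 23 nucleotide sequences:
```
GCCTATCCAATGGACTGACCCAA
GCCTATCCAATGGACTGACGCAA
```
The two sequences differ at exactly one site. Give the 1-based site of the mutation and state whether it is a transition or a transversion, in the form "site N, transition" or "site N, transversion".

The sequences differ only at site 20: C→G (pyrimidine→purine), a transversion.

site 20, transversion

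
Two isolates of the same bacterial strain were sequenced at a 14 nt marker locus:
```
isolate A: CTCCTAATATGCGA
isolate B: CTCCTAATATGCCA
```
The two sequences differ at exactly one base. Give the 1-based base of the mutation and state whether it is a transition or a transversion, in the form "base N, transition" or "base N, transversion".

base 13, transversion

Base 13 changes G→C. G is a purine and C is a pyrimidine, so this is a transversion.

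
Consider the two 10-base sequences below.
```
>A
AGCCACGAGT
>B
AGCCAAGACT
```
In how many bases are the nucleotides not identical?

Mismatches (1-based): base 6: C→A; base 9: G→C.

2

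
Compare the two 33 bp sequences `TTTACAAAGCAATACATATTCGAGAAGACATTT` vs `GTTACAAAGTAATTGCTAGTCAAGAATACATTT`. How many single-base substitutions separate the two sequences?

8

The sequences differ at positions 1, 10, 14, 15, 16, 19, 22, 27 (1-based) — 8 in total.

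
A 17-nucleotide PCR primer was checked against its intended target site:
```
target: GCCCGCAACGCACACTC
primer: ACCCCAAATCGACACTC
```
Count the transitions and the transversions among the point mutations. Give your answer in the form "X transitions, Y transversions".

2 transitions, 4 transversions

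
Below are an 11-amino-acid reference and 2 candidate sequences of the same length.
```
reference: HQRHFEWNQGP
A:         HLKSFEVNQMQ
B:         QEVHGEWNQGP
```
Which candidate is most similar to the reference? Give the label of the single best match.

B

A differs at 6 residues; B differs at 4 residues. The closest is B.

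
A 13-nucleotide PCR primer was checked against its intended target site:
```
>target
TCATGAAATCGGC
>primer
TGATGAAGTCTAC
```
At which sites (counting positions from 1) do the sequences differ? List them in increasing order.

Differences at site 2 (C→G), site 8 (A→G), site 11 (G→T), site 12 (G→A).

2, 8, 11, 12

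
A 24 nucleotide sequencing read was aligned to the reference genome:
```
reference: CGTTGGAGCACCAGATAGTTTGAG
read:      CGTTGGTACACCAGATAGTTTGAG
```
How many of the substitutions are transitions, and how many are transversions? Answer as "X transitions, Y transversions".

1 transition, 1 transversion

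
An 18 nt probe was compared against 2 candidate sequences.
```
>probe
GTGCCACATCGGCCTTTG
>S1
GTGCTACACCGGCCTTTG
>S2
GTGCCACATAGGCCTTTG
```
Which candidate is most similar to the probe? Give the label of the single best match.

S1 differs at 2 bases; S2 differs at 1 base. The closest is S2.

S2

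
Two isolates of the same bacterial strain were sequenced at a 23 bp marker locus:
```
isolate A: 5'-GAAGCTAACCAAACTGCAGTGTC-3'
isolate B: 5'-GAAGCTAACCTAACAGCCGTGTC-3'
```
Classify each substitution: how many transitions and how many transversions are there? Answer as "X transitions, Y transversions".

Mismatches (1-based):
site 11: A→T (purine→pyrimidine, transversion)
site 15: T→A (pyrimidine→purine, transversion)
site 18: A→C (purine→pyrimidine, transversion)

0 transitions, 3 transversions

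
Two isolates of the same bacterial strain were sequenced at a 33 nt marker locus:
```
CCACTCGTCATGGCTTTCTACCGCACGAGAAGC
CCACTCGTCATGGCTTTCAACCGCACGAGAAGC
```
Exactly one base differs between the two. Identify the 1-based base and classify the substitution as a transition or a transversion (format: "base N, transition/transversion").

The sequences differ only at base 19: T→A (pyrimidine→purine), a transversion.

base 19, transversion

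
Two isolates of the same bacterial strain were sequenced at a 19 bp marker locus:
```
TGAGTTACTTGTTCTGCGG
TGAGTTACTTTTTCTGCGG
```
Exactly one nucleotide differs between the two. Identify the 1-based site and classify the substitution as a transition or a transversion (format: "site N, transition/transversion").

site 11, transversion

The sequences differ only at site 11: G→T (purine→pyrimidine), a transversion.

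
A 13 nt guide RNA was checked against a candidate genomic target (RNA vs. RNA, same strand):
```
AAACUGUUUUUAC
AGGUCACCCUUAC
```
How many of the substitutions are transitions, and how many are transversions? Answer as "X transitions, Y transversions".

Mismatches (1-based):
site 2: A→G (purine→purine, transition)
site 3: A→G (purine→purine, transition)
site 4: C→U (pyrimidine→pyrimidine, transition)
site 5: U→C (pyrimidine→pyrimidine, transition)
site 6: G→A (purine→purine, transition)
site 7: U→C (pyrimidine→pyrimidine, transition)
site 8: U→C (pyrimidine→pyrimidine, transition)
site 9: U→C (pyrimidine→pyrimidine, transition)

8 transitions, 0 transversions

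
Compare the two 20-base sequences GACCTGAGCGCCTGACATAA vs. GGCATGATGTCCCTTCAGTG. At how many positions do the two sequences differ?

11

Comparing position by position, 11 positions differ: 2 (A/G), 4 (C/A), 8 (G/T), 9 (C/G), 10 (G/T), 13 (T/C), 14 (G/T), 15 (A/T), 18 (T/G), 19 (A/T), 20 (A/G).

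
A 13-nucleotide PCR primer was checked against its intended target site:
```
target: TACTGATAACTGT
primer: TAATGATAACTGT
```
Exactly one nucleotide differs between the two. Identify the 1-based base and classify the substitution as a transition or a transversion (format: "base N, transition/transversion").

Base 3 changes C→A. C is a pyrimidine and A is a purine, so this is a transversion.

base 3, transversion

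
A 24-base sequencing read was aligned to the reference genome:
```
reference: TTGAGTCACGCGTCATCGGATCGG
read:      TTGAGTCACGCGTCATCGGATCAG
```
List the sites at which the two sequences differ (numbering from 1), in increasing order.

23

Scanning 1-based: 23: G/A.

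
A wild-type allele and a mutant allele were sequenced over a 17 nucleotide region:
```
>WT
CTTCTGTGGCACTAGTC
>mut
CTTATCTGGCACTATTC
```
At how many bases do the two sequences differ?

3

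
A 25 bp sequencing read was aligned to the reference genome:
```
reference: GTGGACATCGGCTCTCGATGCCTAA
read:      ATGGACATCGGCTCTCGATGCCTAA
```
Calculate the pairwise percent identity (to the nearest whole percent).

96%

Mismatch at position 1 (1-based): 1 of 25.
Identical positions: 24/25 = 96% → 96%.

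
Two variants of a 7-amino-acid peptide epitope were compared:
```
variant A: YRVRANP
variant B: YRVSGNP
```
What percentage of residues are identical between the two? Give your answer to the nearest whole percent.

71%

2 positions differ (4, 5), so 5 of 7 match: 5/7 = 71.43%.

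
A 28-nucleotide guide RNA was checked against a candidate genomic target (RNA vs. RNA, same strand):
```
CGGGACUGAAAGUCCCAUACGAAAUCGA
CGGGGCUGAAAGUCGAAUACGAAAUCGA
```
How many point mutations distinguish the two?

3

Comparing position by position, 3 sites differ: 5 (A/G), 15 (C/G), 16 (C/A).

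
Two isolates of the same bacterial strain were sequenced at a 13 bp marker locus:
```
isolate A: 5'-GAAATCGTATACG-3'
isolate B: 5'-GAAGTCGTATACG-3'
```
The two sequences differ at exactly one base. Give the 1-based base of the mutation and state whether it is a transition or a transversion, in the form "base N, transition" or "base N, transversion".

base 4, transition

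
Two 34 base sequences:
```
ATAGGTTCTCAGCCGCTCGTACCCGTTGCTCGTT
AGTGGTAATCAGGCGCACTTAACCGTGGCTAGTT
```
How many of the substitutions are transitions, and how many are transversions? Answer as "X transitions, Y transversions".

0 transitions, 10 transversions

Transitions (purine↔purine or pyrimidine↔pyrimidine): none.
Transversions (purine↔pyrimidine): 2 T→G, 3 A→T, 7 T→A, 8 C→A, 13 C→G, 17 T→A, 19 G→T, 22 C→A, 27 T→G, 31 C→A.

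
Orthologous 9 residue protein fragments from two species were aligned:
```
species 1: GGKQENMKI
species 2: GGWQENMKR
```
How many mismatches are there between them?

2

The sequences differ at residues 3, 9 (1-based) — 2 in total.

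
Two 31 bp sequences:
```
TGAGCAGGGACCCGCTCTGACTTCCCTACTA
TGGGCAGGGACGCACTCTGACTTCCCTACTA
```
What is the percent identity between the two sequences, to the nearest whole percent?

90%

3 positions differ (3, 12, 14), so 28 of 31 match: 28/31 = 90.32%.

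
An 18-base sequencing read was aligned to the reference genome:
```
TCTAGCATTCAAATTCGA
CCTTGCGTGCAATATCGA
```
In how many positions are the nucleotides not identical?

6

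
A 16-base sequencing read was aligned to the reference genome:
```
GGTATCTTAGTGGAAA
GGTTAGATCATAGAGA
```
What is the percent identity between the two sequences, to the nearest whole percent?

50%

Mismatches at positions 4, 5, 6, 7, 9, 10, 12, 15 (1-based): 8 of 16.
Identical positions: 8/16 = 50% → 50%.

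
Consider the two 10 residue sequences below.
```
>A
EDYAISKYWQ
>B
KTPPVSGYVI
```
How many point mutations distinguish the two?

Comparing position by position, 8 positions differ: 1 (E/K), 2 (D/T), 3 (Y/P), 4 (A/P), 5 (I/V), 7 (K/G), 9 (W/V), 10 (Q/I).

8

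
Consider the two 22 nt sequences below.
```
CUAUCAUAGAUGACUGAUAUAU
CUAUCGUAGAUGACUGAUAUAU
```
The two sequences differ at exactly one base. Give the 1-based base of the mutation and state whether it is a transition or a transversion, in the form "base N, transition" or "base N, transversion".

base 6, transition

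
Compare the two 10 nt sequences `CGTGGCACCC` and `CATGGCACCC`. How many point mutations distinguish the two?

Mismatches (1-based): base 2: G→A.

1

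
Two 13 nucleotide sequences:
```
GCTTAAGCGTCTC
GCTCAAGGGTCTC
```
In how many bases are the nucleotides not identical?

2

The sequences differ at bases 4, 8 (1-based) — 2 in total.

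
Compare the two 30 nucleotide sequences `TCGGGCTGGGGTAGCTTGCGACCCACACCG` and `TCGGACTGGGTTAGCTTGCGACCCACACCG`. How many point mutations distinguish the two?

Mismatches (1-based): site 5: G→A; site 11: G→T.

2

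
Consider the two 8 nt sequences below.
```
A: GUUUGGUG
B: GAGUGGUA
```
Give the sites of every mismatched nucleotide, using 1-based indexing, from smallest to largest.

2, 3, 8

Differences at site 2 (U→A), site 3 (U→G), site 8 (G→A).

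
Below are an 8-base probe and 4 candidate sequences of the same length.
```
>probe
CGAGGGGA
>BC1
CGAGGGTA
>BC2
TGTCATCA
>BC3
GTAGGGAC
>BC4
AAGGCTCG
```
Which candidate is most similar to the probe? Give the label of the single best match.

BC1

BC1 differs at 1 site; BC2 differs at 6 sites; BC3 differs at 4 sites; BC4 differs at 7 sites. The closest is BC1.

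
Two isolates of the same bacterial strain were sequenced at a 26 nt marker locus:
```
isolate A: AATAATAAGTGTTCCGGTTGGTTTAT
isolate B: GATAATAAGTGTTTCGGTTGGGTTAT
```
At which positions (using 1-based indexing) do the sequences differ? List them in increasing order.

1, 14, 22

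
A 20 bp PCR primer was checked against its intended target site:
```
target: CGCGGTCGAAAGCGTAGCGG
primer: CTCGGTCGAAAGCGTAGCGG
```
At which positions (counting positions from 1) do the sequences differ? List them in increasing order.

2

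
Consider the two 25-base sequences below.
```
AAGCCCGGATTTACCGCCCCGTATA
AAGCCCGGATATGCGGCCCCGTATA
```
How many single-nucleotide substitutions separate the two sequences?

3

Mismatches (1-based): site 11: T→A; site 13: A→G; site 15: C→G.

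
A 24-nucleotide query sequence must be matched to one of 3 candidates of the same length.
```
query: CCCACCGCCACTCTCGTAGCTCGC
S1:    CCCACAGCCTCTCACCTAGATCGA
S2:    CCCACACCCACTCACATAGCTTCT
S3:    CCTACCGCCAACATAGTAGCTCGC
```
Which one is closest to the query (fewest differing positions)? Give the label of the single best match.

Hamming distances to query — S1: 6; S2: 7; S3: 5.
Smallest is S3 with 5 mismatches.

S3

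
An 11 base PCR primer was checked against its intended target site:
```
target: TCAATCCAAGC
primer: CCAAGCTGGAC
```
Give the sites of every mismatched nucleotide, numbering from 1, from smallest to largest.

1, 5, 7, 8, 9, 10

Scanning 1-based: 1: T/C; 5: T/G; 7: C/T; 8: A/G; 9: A/G; 10: G/A.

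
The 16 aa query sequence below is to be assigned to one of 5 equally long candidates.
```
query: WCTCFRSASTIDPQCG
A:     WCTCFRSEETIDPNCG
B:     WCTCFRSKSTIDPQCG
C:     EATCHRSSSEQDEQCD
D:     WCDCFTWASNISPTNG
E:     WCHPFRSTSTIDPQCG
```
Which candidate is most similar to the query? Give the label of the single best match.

B

Hamming distances to query — A: 3; B: 1; C: 8; D: 7; E: 3.
Smallest is B with 1 mismatch.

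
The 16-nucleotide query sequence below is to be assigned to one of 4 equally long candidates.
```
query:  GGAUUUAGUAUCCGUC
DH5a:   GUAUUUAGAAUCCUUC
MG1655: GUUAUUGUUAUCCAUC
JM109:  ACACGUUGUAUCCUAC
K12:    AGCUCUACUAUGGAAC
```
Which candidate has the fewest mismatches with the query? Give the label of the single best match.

DH5a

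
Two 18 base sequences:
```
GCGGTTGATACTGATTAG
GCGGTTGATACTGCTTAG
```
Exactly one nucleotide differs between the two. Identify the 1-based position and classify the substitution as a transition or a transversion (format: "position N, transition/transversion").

position 14, transversion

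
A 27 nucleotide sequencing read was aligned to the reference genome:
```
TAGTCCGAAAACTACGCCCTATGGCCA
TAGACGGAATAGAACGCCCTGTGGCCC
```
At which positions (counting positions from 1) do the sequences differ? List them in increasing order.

4, 6, 10, 12, 13, 21, 27

Differences at position 4 (T→A), position 6 (C→G), position 10 (A→T), position 12 (C→G), position 13 (T→A), position 21 (A→G), position 27 (A→C).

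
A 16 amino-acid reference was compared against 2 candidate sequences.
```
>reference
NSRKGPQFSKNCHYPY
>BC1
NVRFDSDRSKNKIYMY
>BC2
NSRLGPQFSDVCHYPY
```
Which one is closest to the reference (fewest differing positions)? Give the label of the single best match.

Hamming distances to reference — BC1: 9; BC2: 3.
Smallest is BC2 with 3 mismatches.

BC2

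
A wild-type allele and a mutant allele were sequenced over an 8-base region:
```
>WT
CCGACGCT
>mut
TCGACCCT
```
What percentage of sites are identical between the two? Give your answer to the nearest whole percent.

2 positions differ (1, 6), so 6 of 8 match: 6/8 = 75%.

75%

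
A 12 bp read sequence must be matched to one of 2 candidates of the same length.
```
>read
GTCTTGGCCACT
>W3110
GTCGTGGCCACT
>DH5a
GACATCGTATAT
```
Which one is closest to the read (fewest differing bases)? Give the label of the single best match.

W3110 differs at 1 base; DH5a differs at 7 bases. The closest is W3110.

W3110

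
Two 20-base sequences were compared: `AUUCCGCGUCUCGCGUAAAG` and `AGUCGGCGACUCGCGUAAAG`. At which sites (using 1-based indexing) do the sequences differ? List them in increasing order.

Scanning 1-based: 2: U/G; 5: C/G; 9: U/A.

2, 5, 9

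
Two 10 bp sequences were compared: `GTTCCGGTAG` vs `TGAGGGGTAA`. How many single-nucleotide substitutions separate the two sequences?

6

Comparing position by position, 6 sites differ: 1 (G/T), 2 (T/G), 3 (T/A), 4 (C/G), 5 (C/G), 10 (G/A).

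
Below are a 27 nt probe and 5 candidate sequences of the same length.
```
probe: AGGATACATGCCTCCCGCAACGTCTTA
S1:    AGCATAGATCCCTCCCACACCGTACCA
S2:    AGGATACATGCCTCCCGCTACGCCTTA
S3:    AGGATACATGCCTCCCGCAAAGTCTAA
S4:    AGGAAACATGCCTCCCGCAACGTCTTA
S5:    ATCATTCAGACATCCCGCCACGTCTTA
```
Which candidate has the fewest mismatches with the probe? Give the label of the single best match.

Hamming distances to probe — S1: 8; S2: 2; S3: 2; S4: 1; S5: 7.
Smallest is S4 with 1 mismatch.

S4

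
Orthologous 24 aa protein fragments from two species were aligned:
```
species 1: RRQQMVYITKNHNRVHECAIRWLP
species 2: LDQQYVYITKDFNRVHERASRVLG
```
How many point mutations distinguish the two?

Comparing position by position, 9 positions differ: 1 (R/L), 2 (R/D), 5 (M/Y), 11 (N/D), 12 (H/F), 18 (C/R), 20 (I/S), 22 (W/V), 24 (P/G).

9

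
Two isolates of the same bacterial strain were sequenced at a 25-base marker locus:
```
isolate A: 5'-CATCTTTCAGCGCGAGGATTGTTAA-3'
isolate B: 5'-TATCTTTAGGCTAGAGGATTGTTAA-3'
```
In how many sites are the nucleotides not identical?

Comparing position by position, 5 sites differ: 1 (C/T), 8 (C/A), 9 (A/G), 12 (G/T), 13 (C/A).

5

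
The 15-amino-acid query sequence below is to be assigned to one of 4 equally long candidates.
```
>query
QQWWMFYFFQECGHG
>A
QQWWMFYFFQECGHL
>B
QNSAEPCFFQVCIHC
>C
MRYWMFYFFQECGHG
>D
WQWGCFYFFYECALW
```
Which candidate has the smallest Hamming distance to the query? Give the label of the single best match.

A

A differs at 1 residue; B differs at 9 residues; C differs at 3 residues; D differs at 7 residues. The closest is A.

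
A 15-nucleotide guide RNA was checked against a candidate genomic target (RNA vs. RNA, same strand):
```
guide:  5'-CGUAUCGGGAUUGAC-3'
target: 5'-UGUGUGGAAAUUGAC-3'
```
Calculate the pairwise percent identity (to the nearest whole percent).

5 positions differ (1, 4, 6, 8, 9), so 10 of 15 match: 10/15 = 66.67%.

67%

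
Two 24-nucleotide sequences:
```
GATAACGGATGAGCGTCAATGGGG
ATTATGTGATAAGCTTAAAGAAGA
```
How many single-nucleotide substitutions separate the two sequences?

12

Comparing position by position, 12 sites differ: 1 (G/A), 2 (A/T), 5 (A/T), 6 (C/G), 7 (G/T), 11 (G/A), 15 (G/T), 17 (C/A), 20 (T/G), 21 (G/A), 22 (G/A), 24 (G/A).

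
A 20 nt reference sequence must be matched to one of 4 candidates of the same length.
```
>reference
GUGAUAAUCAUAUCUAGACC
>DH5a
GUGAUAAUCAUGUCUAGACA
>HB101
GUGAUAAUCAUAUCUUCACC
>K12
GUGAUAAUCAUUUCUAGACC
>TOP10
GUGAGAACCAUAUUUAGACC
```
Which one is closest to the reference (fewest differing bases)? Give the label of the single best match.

K12

Hamming distances to reference — DH5a: 2; HB101: 2; K12: 1; TOP10: 3.
Smallest is K12 with 1 mismatch.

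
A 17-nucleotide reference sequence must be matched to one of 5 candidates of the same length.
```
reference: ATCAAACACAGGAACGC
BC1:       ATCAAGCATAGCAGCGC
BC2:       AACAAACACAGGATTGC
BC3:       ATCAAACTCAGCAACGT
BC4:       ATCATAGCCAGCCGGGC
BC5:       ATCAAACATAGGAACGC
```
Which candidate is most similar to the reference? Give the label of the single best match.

Hamming distances to reference — BC1: 4; BC2: 3; BC3: 3; BC4: 7; BC5: 1.
Smallest is BC5 with 1 mismatch.

BC5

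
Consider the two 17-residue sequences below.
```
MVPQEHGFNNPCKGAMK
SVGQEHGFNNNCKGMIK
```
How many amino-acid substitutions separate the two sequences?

5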